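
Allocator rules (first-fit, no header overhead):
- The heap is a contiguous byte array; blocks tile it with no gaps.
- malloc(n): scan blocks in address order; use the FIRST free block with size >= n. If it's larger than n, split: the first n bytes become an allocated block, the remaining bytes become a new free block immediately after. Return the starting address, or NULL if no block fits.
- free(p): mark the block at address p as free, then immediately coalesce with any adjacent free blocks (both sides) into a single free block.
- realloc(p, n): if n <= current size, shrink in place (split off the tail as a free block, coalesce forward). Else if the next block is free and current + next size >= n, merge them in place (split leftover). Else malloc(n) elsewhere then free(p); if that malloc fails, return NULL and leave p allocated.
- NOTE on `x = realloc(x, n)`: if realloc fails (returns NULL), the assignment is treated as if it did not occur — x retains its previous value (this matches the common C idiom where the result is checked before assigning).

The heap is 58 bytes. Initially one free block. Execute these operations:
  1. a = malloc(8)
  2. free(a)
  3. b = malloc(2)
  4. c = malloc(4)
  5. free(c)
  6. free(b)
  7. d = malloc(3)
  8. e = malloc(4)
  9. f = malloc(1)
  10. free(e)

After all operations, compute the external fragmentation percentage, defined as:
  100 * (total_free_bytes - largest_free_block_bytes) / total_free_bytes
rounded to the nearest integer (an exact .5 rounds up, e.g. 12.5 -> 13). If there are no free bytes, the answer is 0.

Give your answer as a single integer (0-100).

Op 1: a = malloc(8) -> a = 0; heap: [0-7 ALLOC][8-57 FREE]
Op 2: free(a) -> (freed a); heap: [0-57 FREE]
Op 3: b = malloc(2) -> b = 0; heap: [0-1 ALLOC][2-57 FREE]
Op 4: c = malloc(4) -> c = 2; heap: [0-1 ALLOC][2-5 ALLOC][6-57 FREE]
Op 5: free(c) -> (freed c); heap: [0-1 ALLOC][2-57 FREE]
Op 6: free(b) -> (freed b); heap: [0-57 FREE]
Op 7: d = malloc(3) -> d = 0; heap: [0-2 ALLOC][3-57 FREE]
Op 8: e = malloc(4) -> e = 3; heap: [0-2 ALLOC][3-6 ALLOC][7-57 FREE]
Op 9: f = malloc(1) -> f = 7; heap: [0-2 ALLOC][3-6 ALLOC][7-7 ALLOC][8-57 FREE]
Op 10: free(e) -> (freed e); heap: [0-2 ALLOC][3-6 FREE][7-7 ALLOC][8-57 FREE]
Free blocks: [4 50] total_free=54 largest=50 -> 100*(54-50)/54 = 400/54 ≈ 7.407 -> rounds to 7

Answer: 7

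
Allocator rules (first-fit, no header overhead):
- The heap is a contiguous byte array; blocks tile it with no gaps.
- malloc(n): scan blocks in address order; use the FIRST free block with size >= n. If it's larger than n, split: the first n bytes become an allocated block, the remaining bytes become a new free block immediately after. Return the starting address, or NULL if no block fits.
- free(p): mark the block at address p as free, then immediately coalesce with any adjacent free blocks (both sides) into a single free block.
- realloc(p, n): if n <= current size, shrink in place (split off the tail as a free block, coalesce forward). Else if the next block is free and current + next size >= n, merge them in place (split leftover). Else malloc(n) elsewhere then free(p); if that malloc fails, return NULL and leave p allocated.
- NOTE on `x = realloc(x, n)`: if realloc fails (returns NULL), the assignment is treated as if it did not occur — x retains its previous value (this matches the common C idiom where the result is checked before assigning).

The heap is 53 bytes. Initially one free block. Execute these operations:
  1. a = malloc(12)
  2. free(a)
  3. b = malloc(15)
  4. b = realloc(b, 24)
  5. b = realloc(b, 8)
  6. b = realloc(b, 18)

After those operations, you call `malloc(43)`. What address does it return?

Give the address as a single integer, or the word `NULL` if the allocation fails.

Op 1: a = malloc(12) -> a = 0; heap: [0-11 ALLOC][12-52 FREE]
Op 2: free(a) -> (freed a); heap: [0-52 FREE]
Op 3: b = malloc(15) -> b = 0; heap: [0-14 ALLOC][15-52 FREE]
Op 4: b = realloc(b, 24) -> b = 0; heap: [0-23 ALLOC][24-52 FREE]
Op 5: b = realloc(b, 8) -> b = 0; heap: [0-7 ALLOC][8-52 FREE]
Op 6: b = realloc(b, 18) -> b = 0; heap: [0-17 ALLOC][18-52 FREE]
malloc(43): first-fit scan over [0-17 ALLOC][18-52 FREE] -> NULL

Answer: NULL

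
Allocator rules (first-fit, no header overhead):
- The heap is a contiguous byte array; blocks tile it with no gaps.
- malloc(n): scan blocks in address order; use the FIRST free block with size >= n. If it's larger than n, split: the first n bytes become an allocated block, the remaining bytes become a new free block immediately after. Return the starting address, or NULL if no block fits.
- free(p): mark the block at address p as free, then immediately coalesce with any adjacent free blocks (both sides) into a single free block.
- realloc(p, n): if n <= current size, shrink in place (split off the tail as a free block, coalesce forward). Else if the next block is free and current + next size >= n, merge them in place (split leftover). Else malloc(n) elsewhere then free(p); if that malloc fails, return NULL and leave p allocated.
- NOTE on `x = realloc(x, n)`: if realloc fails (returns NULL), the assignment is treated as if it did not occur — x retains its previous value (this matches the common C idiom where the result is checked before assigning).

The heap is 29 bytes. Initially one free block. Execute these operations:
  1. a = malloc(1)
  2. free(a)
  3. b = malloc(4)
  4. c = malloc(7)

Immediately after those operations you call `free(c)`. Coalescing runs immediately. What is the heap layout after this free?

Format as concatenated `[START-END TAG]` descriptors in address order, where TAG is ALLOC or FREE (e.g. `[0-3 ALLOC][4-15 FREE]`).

Op 1: a = malloc(1) -> a = 0; heap: [0-0 ALLOC][1-28 FREE]
Op 2: free(a) -> (freed a); heap: [0-28 FREE]
Op 3: b = malloc(4) -> b = 0; heap: [0-3 ALLOC][4-28 FREE]
Op 4: c = malloc(7) -> c = 4; heap: [0-3 ALLOC][4-10 ALLOC][11-28 FREE]
free(c): c = 4 -> block [4-10 ALLOC]; mark free, coalesce with adjacent free neighbors -> [0-3 ALLOC][4-28 FREE]

Answer: [0-3 ALLOC][4-28 FREE]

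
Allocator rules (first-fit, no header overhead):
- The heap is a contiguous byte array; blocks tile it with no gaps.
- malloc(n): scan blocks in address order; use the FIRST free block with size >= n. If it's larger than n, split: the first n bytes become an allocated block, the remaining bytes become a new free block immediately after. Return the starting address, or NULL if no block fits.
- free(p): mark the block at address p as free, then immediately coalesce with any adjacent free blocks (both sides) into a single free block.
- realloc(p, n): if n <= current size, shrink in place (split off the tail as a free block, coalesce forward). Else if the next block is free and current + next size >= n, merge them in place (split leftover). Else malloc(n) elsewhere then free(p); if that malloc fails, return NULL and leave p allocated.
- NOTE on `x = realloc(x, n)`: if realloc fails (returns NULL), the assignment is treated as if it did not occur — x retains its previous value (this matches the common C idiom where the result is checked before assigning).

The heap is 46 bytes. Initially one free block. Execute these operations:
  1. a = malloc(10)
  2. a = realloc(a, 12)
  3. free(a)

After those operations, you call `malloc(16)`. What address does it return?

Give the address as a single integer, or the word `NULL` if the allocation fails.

Op 1: a = malloc(10) -> a = 0; heap: [0-9 ALLOC][10-45 FREE]
Op 2: a = realloc(a, 12) -> a = 0; heap: [0-11 ALLOC][12-45 FREE]
Op 3: free(a) -> (freed a); heap: [0-45 FREE]
malloc(16): first-fit scan over [0-45 FREE] -> 0

Answer: 0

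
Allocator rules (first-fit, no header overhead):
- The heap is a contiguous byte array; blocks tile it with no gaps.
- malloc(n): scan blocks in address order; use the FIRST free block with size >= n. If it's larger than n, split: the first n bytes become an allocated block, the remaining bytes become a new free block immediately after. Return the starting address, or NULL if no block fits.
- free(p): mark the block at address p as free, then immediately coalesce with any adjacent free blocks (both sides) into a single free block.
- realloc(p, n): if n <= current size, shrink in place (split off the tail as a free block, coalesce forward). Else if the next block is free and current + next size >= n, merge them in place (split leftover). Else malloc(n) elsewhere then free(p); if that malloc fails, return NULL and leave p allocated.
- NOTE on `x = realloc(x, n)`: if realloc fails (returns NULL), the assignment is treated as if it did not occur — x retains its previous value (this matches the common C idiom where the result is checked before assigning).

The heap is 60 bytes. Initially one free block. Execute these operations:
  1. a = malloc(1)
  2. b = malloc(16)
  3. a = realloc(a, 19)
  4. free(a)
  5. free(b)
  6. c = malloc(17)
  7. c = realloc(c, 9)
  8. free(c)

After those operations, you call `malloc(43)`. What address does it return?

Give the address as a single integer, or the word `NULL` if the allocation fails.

Answer: 0

Derivation:
Op 1: a = malloc(1) -> a = 0; heap: [0-0 ALLOC][1-59 FREE]
Op 2: b = malloc(16) -> b = 1; heap: [0-0 ALLOC][1-16 ALLOC][17-59 FREE]
Op 3: a = realloc(a, 19) -> a = 17; heap: [0-0 FREE][1-16 ALLOC][17-35 ALLOC][36-59 FREE]
Op 4: free(a) -> (freed a); heap: [0-0 FREE][1-16 ALLOC][17-59 FREE]
Op 5: free(b) -> (freed b); heap: [0-59 FREE]
Op 6: c = malloc(17) -> c = 0; heap: [0-16 ALLOC][17-59 FREE]
Op 7: c = realloc(c, 9) -> c = 0; heap: [0-8 ALLOC][9-59 FREE]
Op 8: free(c) -> (freed c); heap: [0-59 FREE]
malloc(43): first-fit scan over [0-59 FREE] -> 0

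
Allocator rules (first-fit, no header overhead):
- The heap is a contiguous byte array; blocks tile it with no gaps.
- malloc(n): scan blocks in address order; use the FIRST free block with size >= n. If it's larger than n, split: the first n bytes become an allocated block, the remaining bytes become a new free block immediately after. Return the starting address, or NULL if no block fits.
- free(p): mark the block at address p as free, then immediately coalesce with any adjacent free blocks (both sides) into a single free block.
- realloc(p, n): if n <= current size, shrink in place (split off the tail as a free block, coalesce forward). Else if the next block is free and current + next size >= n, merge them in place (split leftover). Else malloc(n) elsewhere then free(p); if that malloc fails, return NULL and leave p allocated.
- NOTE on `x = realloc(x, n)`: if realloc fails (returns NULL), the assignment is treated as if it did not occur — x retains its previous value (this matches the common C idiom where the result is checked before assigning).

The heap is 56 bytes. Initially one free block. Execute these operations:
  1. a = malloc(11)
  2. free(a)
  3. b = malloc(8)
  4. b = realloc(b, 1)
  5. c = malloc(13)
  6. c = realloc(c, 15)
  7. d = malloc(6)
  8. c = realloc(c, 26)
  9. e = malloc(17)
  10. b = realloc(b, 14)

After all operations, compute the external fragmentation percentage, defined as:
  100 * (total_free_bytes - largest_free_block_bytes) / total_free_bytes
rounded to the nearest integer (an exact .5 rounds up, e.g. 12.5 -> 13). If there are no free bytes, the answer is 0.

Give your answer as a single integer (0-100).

Answer: 20

Derivation:
Op 1: a = malloc(11) -> a = 0; heap: [0-10 ALLOC][11-55 FREE]
Op 2: free(a) -> (freed a); heap: [0-55 FREE]
Op 3: b = malloc(8) -> b = 0; heap: [0-7 ALLOC][8-55 FREE]
Op 4: b = realloc(b, 1) -> b = 0; heap: [0-0 ALLOC][1-55 FREE]
Op 5: c = malloc(13) -> c = 1; heap: [0-0 ALLOC][1-13 ALLOC][14-55 FREE]
Op 6: c = realloc(c, 15) -> c = 1; heap: [0-0 ALLOC][1-15 ALLOC][16-55 FREE]
Op 7: d = malloc(6) -> d = 16; heap: [0-0 ALLOC][1-15 ALLOC][16-21 ALLOC][22-55 FREE]
Op 8: c = realloc(c, 26) -> c = 22; heap: [0-0 ALLOC][1-15 FREE][16-21 ALLOC][22-47 ALLOC][48-55 FREE]
Op 9: e = malloc(17) -> e = NULL; heap: [0-0 ALLOC][1-15 FREE][16-21 ALLOC][22-47 ALLOC][48-55 FREE]
Op 10: b = realloc(b, 14) -> b = 0; heap: [0-13 ALLOC][14-15 FREE][16-21 ALLOC][22-47 ALLOC][48-55 FREE]
Free blocks: [2 8] total_free=10 largest=8 -> 100*(10-8)/10 = 200/10 = 20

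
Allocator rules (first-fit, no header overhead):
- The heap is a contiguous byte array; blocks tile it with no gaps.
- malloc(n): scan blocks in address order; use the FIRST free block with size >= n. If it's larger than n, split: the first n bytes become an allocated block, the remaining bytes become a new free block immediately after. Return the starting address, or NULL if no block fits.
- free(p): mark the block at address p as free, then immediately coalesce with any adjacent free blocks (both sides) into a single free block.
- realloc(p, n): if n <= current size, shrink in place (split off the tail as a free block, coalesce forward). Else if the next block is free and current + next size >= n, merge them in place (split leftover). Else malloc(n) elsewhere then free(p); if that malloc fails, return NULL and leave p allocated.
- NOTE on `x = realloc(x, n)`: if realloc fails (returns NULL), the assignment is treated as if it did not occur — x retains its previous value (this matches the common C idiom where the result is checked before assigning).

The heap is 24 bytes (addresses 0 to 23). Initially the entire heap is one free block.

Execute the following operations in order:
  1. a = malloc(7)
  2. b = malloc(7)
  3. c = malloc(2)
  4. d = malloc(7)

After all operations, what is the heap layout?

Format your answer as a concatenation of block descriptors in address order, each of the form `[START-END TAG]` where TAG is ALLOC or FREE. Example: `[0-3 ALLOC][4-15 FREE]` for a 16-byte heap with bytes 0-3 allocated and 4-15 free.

Op 1: a = malloc(7) -> a = 0; heap: [0-6 ALLOC][7-23 FREE]
Op 2: b = malloc(7) -> b = 7; heap: [0-6 ALLOC][7-13 ALLOC][14-23 FREE]
Op 3: c = malloc(2) -> c = 14; heap: [0-6 ALLOC][7-13 ALLOC][14-15 ALLOC][16-23 FREE]
Op 4: d = malloc(7) -> d = 16; heap: [0-6 ALLOC][7-13 ALLOC][14-15 ALLOC][16-22 ALLOC][23-23 FREE]

Answer: [0-6 ALLOC][7-13 ALLOC][14-15 ALLOC][16-22 ALLOC][23-23 FREE]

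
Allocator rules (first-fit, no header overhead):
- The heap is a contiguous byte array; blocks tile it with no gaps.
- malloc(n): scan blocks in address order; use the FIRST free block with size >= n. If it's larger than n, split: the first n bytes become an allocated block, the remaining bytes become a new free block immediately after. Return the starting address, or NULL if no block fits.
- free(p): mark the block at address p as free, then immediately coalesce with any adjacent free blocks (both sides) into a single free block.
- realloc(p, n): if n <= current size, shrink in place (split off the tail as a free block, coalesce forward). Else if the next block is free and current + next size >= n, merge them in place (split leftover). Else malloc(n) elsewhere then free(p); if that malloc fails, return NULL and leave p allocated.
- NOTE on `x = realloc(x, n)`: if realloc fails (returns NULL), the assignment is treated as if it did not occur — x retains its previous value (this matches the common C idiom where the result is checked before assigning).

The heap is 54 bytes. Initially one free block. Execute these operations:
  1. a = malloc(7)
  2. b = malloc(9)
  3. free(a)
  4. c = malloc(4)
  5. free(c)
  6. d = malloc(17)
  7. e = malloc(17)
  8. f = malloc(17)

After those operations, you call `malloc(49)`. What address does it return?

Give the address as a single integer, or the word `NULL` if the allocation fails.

Answer: NULL

Derivation:
Op 1: a = malloc(7) -> a = 0; heap: [0-6 ALLOC][7-53 FREE]
Op 2: b = malloc(9) -> b = 7; heap: [0-6 ALLOC][7-15 ALLOC][16-53 FREE]
Op 3: free(a) -> (freed a); heap: [0-6 FREE][7-15 ALLOC][16-53 FREE]
Op 4: c = malloc(4) -> c = 0; heap: [0-3 ALLOC][4-6 FREE][7-15 ALLOC][16-53 FREE]
Op 5: free(c) -> (freed c); heap: [0-6 FREE][7-15 ALLOC][16-53 FREE]
Op 6: d = malloc(17) -> d = 16; heap: [0-6 FREE][7-15 ALLOC][16-32 ALLOC][33-53 FREE]
Op 7: e = malloc(17) -> e = 33; heap: [0-6 FREE][7-15 ALLOC][16-32 ALLOC][33-49 ALLOC][50-53 FREE]
Op 8: f = malloc(17) -> f = NULL; heap: [0-6 FREE][7-15 ALLOC][16-32 ALLOC][33-49 ALLOC][50-53 FREE]
malloc(49): first-fit scan over [0-6 FREE][7-15 ALLOC][16-32 ALLOC][33-49 ALLOC][50-53 FREE] -> NULL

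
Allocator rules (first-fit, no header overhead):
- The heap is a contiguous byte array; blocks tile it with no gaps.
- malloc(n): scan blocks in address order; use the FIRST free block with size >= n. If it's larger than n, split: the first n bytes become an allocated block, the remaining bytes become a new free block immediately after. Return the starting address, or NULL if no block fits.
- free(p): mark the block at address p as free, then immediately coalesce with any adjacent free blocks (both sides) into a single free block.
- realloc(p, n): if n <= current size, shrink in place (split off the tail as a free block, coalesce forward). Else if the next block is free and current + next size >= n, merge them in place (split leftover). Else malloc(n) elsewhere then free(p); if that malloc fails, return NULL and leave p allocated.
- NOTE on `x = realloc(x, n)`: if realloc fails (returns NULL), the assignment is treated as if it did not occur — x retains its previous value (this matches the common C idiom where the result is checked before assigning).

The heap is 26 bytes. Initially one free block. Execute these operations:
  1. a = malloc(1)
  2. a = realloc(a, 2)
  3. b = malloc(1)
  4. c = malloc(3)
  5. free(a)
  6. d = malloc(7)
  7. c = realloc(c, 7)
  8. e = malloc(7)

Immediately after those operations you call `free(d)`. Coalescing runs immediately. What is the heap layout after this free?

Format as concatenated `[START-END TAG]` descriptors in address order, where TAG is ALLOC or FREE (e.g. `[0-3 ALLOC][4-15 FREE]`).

Op 1: a = malloc(1) -> a = 0; heap: [0-0 ALLOC][1-25 FREE]
Op 2: a = realloc(a, 2) -> a = 0; heap: [0-1 ALLOC][2-25 FREE]
Op 3: b = malloc(1) -> b = 2; heap: [0-1 ALLOC][2-2 ALLOC][3-25 FREE]
Op 4: c = malloc(3) -> c = 3; heap: [0-1 ALLOC][2-2 ALLOC][3-5 ALLOC][6-25 FREE]
Op 5: free(a) -> (freed a); heap: [0-1 FREE][2-2 ALLOC][3-5 ALLOC][6-25 FREE]
Op 6: d = malloc(7) -> d = 6; heap: [0-1 FREE][2-2 ALLOC][3-5 ALLOC][6-12 ALLOC][13-25 FREE]
Op 7: c = realloc(c, 7) -> c = 13; heap: [0-1 FREE][2-2 ALLOC][3-5 FREE][6-12 ALLOC][13-19 ALLOC][20-25 FREE]
Op 8: e = malloc(7) -> e = NULL; heap: [0-1 FREE][2-2 ALLOC][3-5 FREE][6-12 ALLOC][13-19 ALLOC][20-25 FREE]
free(d): d = 6 -> block [6-12 ALLOC]; mark free, coalesce with adjacent free neighbors -> [0-1 FREE][2-2 ALLOC][3-12 FREE][13-19 ALLOC][20-25 FREE]

Answer: [0-1 FREE][2-2 ALLOC][3-12 FREE][13-19 ALLOC][20-25 FREE]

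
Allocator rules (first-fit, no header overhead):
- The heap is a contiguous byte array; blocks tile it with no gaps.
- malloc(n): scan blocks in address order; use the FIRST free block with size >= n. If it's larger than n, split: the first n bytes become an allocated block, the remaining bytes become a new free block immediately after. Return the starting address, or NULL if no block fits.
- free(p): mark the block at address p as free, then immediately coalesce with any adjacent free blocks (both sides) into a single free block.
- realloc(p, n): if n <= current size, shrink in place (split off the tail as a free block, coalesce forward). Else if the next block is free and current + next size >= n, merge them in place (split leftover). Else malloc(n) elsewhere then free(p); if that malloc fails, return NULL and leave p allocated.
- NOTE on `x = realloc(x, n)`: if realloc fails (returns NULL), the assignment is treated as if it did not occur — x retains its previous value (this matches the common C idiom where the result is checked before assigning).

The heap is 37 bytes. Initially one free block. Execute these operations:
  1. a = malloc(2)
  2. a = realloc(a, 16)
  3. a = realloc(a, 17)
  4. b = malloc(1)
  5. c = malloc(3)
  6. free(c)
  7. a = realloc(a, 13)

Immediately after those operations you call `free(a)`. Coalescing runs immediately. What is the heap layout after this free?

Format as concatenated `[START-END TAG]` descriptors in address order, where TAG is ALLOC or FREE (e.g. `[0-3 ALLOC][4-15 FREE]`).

Op 1: a = malloc(2) -> a = 0; heap: [0-1 ALLOC][2-36 FREE]
Op 2: a = realloc(a, 16) -> a = 0; heap: [0-15 ALLOC][16-36 FREE]
Op 3: a = realloc(a, 17) -> a = 0; heap: [0-16 ALLOC][17-36 FREE]
Op 4: b = malloc(1) -> b = 17; heap: [0-16 ALLOC][17-17 ALLOC][18-36 FREE]
Op 5: c = malloc(3) -> c = 18; heap: [0-16 ALLOC][17-17 ALLOC][18-20 ALLOC][21-36 FREE]
Op 6: free(c) -> (freed c); heap: [0-16 ALLOC][17-17 ALLOC][18-36 FREE]
Op 7: a = realloc(a, 13) -> a = 0; heap: [0-12 ALLOC][13-16 FREE][17-17 ALLOC][18-36 FREE]
free(a): a = 0 -> block [0-12 ALLOC]; mark free, coalesce with adjacent free neighbors -> [0-16 FREE][17-17 ALLOC][18-36 FREE]

Answer: [0-16 FREE][17-17 ALLOC][18-36 FREE]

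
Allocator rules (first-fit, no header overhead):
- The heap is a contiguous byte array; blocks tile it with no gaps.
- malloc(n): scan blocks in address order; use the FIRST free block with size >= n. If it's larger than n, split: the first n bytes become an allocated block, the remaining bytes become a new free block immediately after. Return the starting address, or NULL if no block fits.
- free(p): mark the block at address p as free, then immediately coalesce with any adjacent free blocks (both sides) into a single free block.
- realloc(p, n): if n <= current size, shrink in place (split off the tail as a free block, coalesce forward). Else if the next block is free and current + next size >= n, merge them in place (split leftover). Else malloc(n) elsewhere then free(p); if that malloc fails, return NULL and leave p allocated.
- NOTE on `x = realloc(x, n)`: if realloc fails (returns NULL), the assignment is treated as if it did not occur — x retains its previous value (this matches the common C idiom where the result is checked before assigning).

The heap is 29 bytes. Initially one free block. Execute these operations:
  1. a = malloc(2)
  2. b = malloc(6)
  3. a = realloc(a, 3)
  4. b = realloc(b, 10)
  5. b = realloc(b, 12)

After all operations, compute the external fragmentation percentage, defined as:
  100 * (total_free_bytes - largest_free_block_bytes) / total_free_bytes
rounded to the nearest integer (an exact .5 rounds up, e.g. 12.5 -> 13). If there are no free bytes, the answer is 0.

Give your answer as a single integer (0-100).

Answer: 43

Derivation:
Op 1: a = malloc(2) -> a = 0; heap: [0-1 ALLOC][2-28 FREE]
Op 2: b = malloc(6) -> b = 2; heap: [0-1 ALLOC][2-7 ALLOC][8-28 FREE]
Op 3: a = realloc(a, 3) -> a = 8; heap: [0-1 FREE][2-7 ALLOC][8-10 ALLOC][11-28 FREE]
Op 4: b = realloc(b, 10) -> b = 11; heap: [0-7 FREE][8-10 ALLOC][11-20 ALLOC][21-28 FREE]
Op 5: b = realloc(b, 12) -> b = 11; heap: [0-7 FREE][8-10 ALLOC][11-22 ALLOC][23-28 FREE]
Free blocks: [8 6] total_free=14 largest=8 -> 100*(14-8)/14 = 600/14 ≈ 42.857 -> rounds to 43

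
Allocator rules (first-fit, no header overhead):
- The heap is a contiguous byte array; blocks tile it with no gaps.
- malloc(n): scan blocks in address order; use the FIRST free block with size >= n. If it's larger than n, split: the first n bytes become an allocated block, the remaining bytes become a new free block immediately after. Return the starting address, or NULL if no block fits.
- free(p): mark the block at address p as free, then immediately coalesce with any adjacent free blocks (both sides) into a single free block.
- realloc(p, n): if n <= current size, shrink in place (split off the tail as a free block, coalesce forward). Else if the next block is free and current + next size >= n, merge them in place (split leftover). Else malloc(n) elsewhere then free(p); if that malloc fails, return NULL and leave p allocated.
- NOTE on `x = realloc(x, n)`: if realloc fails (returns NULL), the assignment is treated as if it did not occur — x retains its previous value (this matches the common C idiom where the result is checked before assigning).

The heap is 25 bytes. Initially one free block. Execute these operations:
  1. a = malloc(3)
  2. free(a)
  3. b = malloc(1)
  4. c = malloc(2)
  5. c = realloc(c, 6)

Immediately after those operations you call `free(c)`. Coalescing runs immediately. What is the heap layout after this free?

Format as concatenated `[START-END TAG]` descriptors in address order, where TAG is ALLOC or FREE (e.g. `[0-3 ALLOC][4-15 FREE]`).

Answer: [0-0 ALLOC][1-24 FREE]

Derivation:
Op 1: a = malloc(3) -> a = 0; heap: [0-2 ALLOC][3-24 FREE]
Op 2: free(a) -> (freed a); heap: [0-24 FREE]
Op 3: b = malloc(1) -> b = 0; heap: [0-0 ALLOC][1-24 FREE]
Op 4: c = malloc(2) -> c = 1; heap: [0-0 ALLOC][1-2 ALLOC][3-24 FREE]
Op 5: c = realloc(c, 6) -> c = 1; heap: [0-0 ALLOC][1-6 ALLOC][7-24 FREE]
free(c): c = 1 -> block [1-6 ALLOC]; mark free, coalesce with adjacent free neighbors -> [0-0 ALLOC][1-24 FREE]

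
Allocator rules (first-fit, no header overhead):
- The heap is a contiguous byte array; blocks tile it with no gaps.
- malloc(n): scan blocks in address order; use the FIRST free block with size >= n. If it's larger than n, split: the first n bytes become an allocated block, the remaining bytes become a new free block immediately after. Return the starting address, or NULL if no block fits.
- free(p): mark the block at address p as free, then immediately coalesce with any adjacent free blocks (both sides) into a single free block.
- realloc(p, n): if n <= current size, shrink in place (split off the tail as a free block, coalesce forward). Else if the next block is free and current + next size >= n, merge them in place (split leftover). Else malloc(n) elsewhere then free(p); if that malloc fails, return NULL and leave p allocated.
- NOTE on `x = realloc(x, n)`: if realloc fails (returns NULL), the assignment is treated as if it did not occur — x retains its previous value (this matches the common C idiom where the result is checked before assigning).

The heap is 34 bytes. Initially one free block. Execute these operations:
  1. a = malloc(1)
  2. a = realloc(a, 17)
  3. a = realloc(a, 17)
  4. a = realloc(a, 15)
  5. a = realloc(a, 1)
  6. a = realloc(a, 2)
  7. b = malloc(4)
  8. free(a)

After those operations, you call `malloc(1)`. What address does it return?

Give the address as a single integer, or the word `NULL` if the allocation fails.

Op 1: a = malloc(1) -> a = 0; heap: [0-0 ALLOC][1-33 FREE]
Op 2: a = realloc(a, 17) -> a = 0; heap: [0-16 ALLOC][17-33 FREE]
Op 3: a = realloc(a, 17) -> a = 0; heap: [0-16 ALLOC][17-33 FREE]
Op 4: a = realloc(a, 15) -> a = 0; heap: [0-14 ALLOC][15-33 FREE]
Op 5: a = realloc(a, 1) -> a = 0; heap: [0-0 ALLOC][1-33 FREE]
Op 6: a = realloc(a, 2) -> a = 0; heap: [0-1 ALLOC][2-33 FREE]
Op 7: b = malloc(4) -> b = 2; heap: [0-1 ALLOC][2-5 ALLOC][6-33 FREE]
Op 8: free(a) -> (freed a); heap: [0-1 FREE][2-5 ALLOC][6-33 FREE]
malloc(1): first-fit scan over [0-1 FREE][2-5 ALLOC][6-33 FREE] -> 0

Answer: 0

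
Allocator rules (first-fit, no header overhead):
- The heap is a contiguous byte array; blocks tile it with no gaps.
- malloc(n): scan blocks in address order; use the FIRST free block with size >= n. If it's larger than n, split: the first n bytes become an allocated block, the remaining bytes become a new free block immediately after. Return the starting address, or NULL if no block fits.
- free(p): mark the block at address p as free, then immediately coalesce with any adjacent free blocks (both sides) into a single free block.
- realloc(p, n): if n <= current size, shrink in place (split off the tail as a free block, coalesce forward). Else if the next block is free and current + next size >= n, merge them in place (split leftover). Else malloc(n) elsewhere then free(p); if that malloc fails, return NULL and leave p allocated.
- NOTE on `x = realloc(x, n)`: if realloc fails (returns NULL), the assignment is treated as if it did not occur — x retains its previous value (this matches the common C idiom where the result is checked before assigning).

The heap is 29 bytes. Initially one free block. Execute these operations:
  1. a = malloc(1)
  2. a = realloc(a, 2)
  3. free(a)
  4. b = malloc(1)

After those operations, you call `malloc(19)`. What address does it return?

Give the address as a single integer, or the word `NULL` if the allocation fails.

Answer: 1

Derivation:
Op 1: a = malloc(1) -> a = 0; heap: [0-0 ALLOC][1-28 FREE]
Op 2: a = realloc(a, 2) -> a = 0; heap: [0-1 ALLOC][2-28 FREE]
Op 3: free(a) -> (freed a); heap: [0-28 FREE]
Op 4: b = malloc(1) -> b = 0; heap: [0-0 ALLOC][1-28 FREE]
malloc(19): first-fit scan over [0-0 ALLOC][1-28 FREE] -> 1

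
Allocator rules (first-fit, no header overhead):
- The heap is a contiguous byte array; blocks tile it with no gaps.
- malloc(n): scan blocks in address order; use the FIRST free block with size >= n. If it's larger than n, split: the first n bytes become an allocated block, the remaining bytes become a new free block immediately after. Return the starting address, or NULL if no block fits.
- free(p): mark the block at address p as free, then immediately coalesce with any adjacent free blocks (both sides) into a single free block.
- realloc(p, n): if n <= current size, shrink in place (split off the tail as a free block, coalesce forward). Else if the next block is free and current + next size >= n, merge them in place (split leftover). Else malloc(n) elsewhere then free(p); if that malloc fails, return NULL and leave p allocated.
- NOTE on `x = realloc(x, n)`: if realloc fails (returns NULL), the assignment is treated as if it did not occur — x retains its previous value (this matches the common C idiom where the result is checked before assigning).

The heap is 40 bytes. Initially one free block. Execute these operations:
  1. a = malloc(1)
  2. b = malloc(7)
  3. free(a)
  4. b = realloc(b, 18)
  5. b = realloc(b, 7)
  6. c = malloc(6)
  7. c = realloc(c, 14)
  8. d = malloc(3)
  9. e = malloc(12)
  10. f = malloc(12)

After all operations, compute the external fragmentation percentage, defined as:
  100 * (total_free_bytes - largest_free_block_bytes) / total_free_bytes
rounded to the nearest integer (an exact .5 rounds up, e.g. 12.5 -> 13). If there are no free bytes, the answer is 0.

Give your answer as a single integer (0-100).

Answer: 25

Derivation:
Op 1: a = malloc(1) -> a = 0; heap: [0-0 ALLOC][1-39 FREE]
Op 2: b = malloc(7) -> b = 1; heap: [0-0 ALLOC][1-7 ALLOC][8-39 FREE]
Op 3: free(a) -> (freed a); heap: [0-0 FREE][1-7 ALLOC][8-39 FREE]
Op 4: b = realloc(b, 18) -> b = 1; heap: [0-0 FREE][1-18 ALLOC][19-39 FREE]
Op 5: b = realloc(b, 7) -> b = 1; heap: [0-0 FREE][1-7 ALLOC][8-39 FREE]
Op 6: c = malloc(6) -> c = 8; heap: [0-0 FREE][1-7 ALLOC][8-13 ALLOC][14-39 FREE]
Op 7: c = realloc(c, 14) -> c = 8; heap: [0-0 FREE][1-7 ALLOC][8-21 ALLOC][22-39 FREE]
Op 8: d = malloc(3) -> d = 22; heap: [0-0 FREE][1-7 ALLOC][8-21 ALLOC][22-24 ALLOC][25-39 FREE]
Op 9: e = malloc(12) -> e = 25; heap: [0-0 FREE][1-7 ALLOC][8-21 ALLOC][22-24 ALLOC][25-36 ALLOC][37-39 FREE]
Op 10: f = malloc(12) -> f = NULL; heap: [0-0 FREE][1-7 ALLOC][8-21 ALLOC][22-24 ALLOC][25-36 ALLOC][37-39 FREE]
Free blocks: [1 3] total_free=4 largest=3 -> 100*(4-3)/4 = 100/4 = 25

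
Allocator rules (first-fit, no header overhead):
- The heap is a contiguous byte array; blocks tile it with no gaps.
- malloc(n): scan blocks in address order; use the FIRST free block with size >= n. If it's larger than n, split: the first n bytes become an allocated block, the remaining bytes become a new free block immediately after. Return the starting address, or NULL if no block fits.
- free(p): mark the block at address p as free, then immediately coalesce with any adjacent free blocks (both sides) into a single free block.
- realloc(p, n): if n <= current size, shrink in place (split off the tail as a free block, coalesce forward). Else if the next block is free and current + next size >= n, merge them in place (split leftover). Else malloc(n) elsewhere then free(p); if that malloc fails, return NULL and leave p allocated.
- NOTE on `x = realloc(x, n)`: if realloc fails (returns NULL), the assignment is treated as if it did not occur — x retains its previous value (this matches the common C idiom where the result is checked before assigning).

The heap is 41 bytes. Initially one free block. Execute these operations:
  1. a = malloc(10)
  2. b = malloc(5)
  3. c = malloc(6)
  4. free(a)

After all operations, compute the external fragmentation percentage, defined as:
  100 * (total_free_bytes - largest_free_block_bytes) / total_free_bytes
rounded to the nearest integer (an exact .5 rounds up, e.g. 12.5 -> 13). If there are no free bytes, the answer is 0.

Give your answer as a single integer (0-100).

Op 1: a = malloc(10) -> a = 0; heap: [0-9 ALLOC][10-40 FREE]
Op 2: b = malloc(5) -> b = 10; heap: [0-9 ALLOC][10-14 ALLOC][15-40 FREE]
Op 3: c = malloc(6) -> c = 15; heap: [0-9 ALLOC][10-14 ALLOC][15-20 ALLOC][21-40 FREE]
Op 4: free(a) -> (freed a); heap: [0-9 FREE][10-14 ALLOC][15-20 ALLOC][21-40 FREE]
Free blocks: [10 20] total_free=30 largest=20 -> 100*(30-20)/30 = 1000/30 ≈ 33.333 -> rounds to 33

Answer: 33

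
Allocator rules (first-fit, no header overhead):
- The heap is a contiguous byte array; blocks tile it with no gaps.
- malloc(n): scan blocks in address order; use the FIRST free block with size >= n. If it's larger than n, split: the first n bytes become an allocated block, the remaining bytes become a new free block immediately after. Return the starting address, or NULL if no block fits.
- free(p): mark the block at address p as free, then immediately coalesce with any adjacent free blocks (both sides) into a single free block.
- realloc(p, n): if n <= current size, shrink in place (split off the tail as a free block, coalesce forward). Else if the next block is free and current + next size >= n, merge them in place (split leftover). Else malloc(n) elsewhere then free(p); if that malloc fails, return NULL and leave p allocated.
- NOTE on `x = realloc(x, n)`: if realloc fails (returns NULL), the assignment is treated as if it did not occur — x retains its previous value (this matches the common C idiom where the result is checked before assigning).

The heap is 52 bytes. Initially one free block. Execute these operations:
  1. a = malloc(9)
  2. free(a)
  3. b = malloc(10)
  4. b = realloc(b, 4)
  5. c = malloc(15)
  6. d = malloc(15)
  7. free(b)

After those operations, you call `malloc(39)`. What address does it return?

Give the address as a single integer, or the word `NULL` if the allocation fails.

Answer: NULL

Derivation:
Op 1: a = malloc(9) -> a = 0; heap: [0-8 ALLOC][9-51 FREE]
Op 2: free(a) -> (freed a); heap: [0-51 FREE]
Op 3: b = malloc(10) -> b = 0; heap: [0-9 ALLOC][10-51 FREE]
Op 4: b = realloc(b, 4) -> b = 0; heap: [0-3 ALLOC][4-51 FREE]
Op 5: c = malloc(15) -> c = 4; heap: [0-3 ALLOC][4-18 ALLOC][19-51 FREE]
Op 6: d = malloc(15) -> d = 19; heap: [0-3 ALLOC][4-18 ALLOC][19-33 ALLOC][34-51 FREE]
Op 7: free(b) -> (freed b); heap: [0-3 FREE][4-18 ALLOC][19-33 ALLOC][34-51 FREE]
malloc(39): first-fit scan over [0-3 FREE][4-18 ALLOC][19-33 ALLOC][34-51 FREE] -> NULL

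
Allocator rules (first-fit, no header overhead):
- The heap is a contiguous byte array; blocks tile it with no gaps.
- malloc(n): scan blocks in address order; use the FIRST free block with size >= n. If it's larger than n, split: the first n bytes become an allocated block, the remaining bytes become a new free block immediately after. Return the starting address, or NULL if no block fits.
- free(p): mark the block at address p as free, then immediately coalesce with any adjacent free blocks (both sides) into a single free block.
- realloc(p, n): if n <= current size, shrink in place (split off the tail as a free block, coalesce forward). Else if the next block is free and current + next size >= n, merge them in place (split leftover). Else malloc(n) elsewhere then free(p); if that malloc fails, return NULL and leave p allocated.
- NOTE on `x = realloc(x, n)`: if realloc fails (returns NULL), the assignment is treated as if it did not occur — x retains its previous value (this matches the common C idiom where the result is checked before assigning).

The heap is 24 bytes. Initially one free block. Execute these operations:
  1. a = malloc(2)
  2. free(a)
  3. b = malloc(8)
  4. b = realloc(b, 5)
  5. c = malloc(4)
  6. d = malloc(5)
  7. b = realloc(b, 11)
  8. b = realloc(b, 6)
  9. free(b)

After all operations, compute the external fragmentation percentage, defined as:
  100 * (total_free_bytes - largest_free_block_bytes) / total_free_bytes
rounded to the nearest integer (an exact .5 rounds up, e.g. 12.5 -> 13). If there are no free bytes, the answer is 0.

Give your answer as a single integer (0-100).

Op 1: a = malloc(2) -> a = 0; heap: [0-1 ALLOC][2-23 FREE]
Op 2: free(a) -> (freed a); heap: [0-23 FREE]
Op 3: b = malloc(8) -> b = 0; heap: [0-7 ALLOC][8-23 FREE]
Op 4: b = realloc(b, 5) -> b = 0; heap: [0-4 ALLOC][5-23 FREE]
Op 5: c = malloc(4) -> c = 5; heap: [0-4 ALLOC][5-8 ALLOC][9-23 FREE]
Op 6: d = malloc(5) -> d = 9; heap: [0-4 ALLOC][5-8 ALLOC][9-13 ALLOC][14-23 FREE]
Op 7: b = realloc(b, 11) -> NULL (b unchanged); heap: [0-4 ALLOC][5-8 ALLOC][9-13 ALLOC][14-23 FREE]
Op 8: b = realloc(b, 6) -> b = 14; heap: [0-4 FREE][5-8 ALLOC][9-13 ALLOC][14-19 ALLOC][20-23 FREE]
Op 9: free(b) -> (freed b); heap: [0-4 FREE][5-8 ALLOC][9-13 ALLOC][14-23 FREE]
Free blocks: [5 10] total_free=15 largest=10 -> 100*(15-10)/15 = 500/15 ≈ 33.333 -> rounds to 33

Answer: 33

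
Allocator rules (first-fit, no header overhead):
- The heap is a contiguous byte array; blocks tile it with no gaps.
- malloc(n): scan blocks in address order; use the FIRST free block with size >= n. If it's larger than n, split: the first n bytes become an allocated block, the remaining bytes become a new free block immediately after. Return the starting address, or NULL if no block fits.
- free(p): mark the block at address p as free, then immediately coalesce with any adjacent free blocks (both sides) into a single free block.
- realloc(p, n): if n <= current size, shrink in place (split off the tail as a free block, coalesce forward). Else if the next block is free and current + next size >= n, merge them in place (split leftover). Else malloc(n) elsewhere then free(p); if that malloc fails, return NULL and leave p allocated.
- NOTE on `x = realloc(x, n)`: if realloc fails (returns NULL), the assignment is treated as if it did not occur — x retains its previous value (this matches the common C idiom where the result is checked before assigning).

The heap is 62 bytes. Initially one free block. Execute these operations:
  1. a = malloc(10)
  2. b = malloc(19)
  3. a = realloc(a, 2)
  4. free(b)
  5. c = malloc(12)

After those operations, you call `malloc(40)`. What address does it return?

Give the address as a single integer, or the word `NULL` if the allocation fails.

Op 1: a = malloc(10) -> a = 0; heap: [0-9 ALLOC][10-61 FREE]
Op 2: b = malloc(19) -> b = 10; heap: [0-9 ALLOC][10-28 ALLOC][29-61 FREE]
Op 3: a = realloc(a, 2) -> a = 0; heap: [0-1 ALLOC][2-9 FREE][10-28 ALLOC][29-61 FREE]
Op 4: free(b) -> (freed b); heap: [0-1 ALLOC][2-61 FREE]
Op 5: c = malloc(12) -> c = 2; heap: [0-1 ALLOC][2-13 ALLOC][14-61 FREE]
malloc(40): first-fit scan over [0-1 ALLOC][2-13 ALLOC][14-61 FREE] -> 14

Answer: 14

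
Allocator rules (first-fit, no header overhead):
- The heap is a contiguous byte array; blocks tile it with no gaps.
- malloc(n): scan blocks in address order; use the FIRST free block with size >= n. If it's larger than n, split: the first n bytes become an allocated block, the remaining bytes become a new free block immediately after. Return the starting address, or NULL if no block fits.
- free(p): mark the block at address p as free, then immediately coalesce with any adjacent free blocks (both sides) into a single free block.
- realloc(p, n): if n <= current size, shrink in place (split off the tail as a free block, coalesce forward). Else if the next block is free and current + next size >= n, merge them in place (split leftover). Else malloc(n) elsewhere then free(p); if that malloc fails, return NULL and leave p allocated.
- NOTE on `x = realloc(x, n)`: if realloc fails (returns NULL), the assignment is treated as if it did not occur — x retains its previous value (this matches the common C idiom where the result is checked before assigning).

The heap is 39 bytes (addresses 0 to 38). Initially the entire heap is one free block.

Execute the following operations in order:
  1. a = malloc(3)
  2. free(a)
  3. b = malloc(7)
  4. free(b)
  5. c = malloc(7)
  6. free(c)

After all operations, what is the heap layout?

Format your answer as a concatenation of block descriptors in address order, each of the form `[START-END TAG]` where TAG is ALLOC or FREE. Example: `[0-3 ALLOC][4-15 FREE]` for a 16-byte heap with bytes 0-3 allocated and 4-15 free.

Op 1: a = malloc(3) -> a = 0; heap: [0-2 ALLOC][3-38 FREE]
Op 2: free(a) -> (freed a); heap: [0-38 FREE]
Op 3: b = malloc(7) -> b = 0; heap: [0-6 ALLOC][7-38 FREE]
Op 4: free(b) -> (freed b); heap: [0-38 FREE]
Op 5: c = malloc(7) -> c = 0; heap: [0-6 ALLOC][7-38 FREE]
Op 6: free(c) -> (freed c); heap: [0-38 FREE]

Answer: [0-38 FREE]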